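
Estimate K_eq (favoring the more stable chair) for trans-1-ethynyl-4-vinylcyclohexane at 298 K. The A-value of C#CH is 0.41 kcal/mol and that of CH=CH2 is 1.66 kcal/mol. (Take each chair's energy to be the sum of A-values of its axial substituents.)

K ≈ 33.0

C1 and C4 have opposite parity, so for the trans isomer the two substituents are e,e in one chair and a,a in the other.
Chair I (ethynyl axial, vinyl axial): E = 2.07 kcal/mol; chair II (ethynyl equatorial, vinyl equatorial): E = 0.00 kcal/mol.
ΔG = 2.07 kcal/mol between the two chairs.
K = exp(ΔG/RT) with R = 1.987×10⁻³ kcal mol⁻¹ K⁻¹ and T = 298 K gives K ≈ 33.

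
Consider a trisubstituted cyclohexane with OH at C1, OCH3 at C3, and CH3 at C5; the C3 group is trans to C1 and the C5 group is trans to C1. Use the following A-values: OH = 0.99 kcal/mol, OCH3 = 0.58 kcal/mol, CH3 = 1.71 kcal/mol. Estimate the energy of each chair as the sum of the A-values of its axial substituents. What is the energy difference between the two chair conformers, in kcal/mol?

1.30 kcal/mol

Chair I (hydroxyl axial, methoxy equatorial, methyl equatorial): E = 0.99 kcal/mol.
Chair II (hydroxyl equatorial, methoxy axial, methyl axial): E = 2.29 kcal/mol.
ΔE = 2.29 − 0.99 = 1.30 kcal/mol; chair I is more stable.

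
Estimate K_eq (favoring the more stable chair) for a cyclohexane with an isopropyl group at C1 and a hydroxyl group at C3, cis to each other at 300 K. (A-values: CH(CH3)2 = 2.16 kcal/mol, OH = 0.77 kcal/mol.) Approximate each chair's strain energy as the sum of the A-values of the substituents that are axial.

K ≈ 136

C1 and C3 have the same parity, so for the cis isomer the two substituents are e,e in one chair and a,a in the other.
Chair I (isopropyl axial, hydroxyl axial): E = 2.93 kcal/mol; chair II (isopropyl equatorial, hydroxyl equatorial): E = 0.00 kcal/mol.
ΔG = 2.93 kcal/mol between the two chairs.
K = exp(ΔG/RT) with R = 1.987×10⁻³ kcal mol⁻¹ K⁻¹ and T = 300 K gives K ≈ 136.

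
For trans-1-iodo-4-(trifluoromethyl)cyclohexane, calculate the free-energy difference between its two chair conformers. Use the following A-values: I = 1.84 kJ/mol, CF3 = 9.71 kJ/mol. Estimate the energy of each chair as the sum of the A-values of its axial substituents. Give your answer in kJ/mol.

C1 and C4 have opposite parity, so for the trans isomer the two substituents are e,e in one chair and a,a in the other.
Chair I (iodo axial, trifluoromethyl axial): E = 11.55 kJ/mol.
Chair II (iodo equatorial, trifluoromethyl equatorial): E = 0.00 kJ/mol.
ΔE = 11.55 − 0.00 = 11.55 kJ/mol; chair II is more stable.

11.55 kJ/mol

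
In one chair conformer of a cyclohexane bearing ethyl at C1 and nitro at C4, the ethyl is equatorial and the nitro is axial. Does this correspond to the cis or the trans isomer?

C1 and C4 have opposite parity, so their axial bonds point in opposite directions.
With opposite-parity carbons, two substituents on the same face are one axial and one equatorial; opposite faces give both axial or both equatorial.
Here the groups are equatorial/axial → same face → cis.

cis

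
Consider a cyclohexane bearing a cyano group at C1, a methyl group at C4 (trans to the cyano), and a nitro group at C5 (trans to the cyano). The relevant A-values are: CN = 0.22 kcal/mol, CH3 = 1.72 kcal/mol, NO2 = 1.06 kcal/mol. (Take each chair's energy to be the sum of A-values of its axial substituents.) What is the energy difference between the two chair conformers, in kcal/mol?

0.88 kcal/mol

Chair I (cyano axial, methyl axial, nitro equatorial): E = 1.94 kcal/mol.
Chair II (cyano equatorial, methyl equatorial, nitro axial): E = 1.06 kcal/mol.
ΔE = 1.94 − 1.06 = 0.88 kcal/mol; chair II is more stable.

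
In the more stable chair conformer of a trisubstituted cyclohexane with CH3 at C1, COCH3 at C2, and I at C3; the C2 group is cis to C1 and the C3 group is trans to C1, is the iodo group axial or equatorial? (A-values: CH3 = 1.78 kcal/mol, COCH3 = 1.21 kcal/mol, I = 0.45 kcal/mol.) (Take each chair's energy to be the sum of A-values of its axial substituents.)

axial

Chair I (methyl axial, acetyl equatorial, iodo equatorial): E = 1.78 kcal/mol.
Chair II (methyl equatorial, acetyl axial, iodo axial): E = 1.66 kcal/mol.
Chair II is the more stable (lower-energy) conformer, and in that chair the iodo group is axial.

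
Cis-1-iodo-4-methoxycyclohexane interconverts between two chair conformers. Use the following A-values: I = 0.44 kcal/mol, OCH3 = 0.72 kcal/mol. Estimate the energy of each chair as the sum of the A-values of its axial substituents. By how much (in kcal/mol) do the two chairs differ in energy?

0.28 kcal/mol

C1 and C4 have opposite parity, so for the cis isomer the two substituents are one axial and one equatorial in each chair.
Chair I (iodo axial, methoxy equatorial): E = 0.44 kcal/mol.
Chair II (iodo equatorial, methoxy axial): E = 0.72 kcal/mol.
ΔE = 0.72 − 0.44 = 0.28 kcal/mol; chair I is more stable.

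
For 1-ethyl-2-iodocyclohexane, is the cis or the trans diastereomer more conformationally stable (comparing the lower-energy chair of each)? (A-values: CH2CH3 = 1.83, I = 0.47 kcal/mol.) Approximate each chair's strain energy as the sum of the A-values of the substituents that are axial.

trans

At 1,2 positions (parity opposite): cis → (a,e or e,a); trans → (e,e or a,a).
Best chair for cis: E = 0.47 kcal/mol; best chair for trans: E = 0.00 kcal/mol.
The trans isomer is lower by 0.47 kcal/mol.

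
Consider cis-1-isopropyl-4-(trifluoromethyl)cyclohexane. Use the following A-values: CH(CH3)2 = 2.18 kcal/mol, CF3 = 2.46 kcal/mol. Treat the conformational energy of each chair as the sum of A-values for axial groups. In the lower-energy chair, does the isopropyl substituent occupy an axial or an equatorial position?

C1 and C4 have opposite parity, so for the cis isomer the two substituents are one axial and one equatorial in each chair.
Chair I (isopropyl axial, trifluoromethyl equatorial): E = 2.18 kcal/mol.
Chair II (isopropyl equatorial, trifluoromethyl axial): E = 2.46 kcal/mol.
Chair I is the more stable (lower-energy) conformer, and in that chair the isopropyl group is axial.

axial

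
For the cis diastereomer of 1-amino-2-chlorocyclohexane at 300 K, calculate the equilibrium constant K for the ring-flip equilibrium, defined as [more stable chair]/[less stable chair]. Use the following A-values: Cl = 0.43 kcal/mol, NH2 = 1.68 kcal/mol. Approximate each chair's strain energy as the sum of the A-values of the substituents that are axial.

K ≈ 8.14

C1 and C2 have opposite parity, so for the cis isomer the two substituents are one axial and one equatorial in each chair.
Chair I (chloro axial, amino equatorial): E = 0.43 kcal/mol; chair II (chloro equatorial, amino axial): E = 1.68 kcal/mol.
ΔG = 1.25 kcal/mol between the two chairs.
K = exp(ΔG/RT) with R = 1.987×10⁻³ kcal mol⁻¹ K⁻¹ and T = 300 K gives K ≈ 8.14.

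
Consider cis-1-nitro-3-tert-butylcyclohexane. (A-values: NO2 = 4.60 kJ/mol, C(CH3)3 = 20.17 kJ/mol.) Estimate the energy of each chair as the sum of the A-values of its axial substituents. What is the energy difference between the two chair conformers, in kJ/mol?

C1 and C3 have the same parity, so for the cis isomer the two substituents are e,e in one chair and a,a in the other.
Chair I (nitro axial, tert-butyl axial): E = 24.77 kJ/mol.
Chair II (nitro equatorial, tert-butyl equatorial): E = 0.00 kJ/mol.
ΔE = 24.77 − 0.00 = 24.77 kJ/mol; chair II is more stable.

24.77 kJ/mol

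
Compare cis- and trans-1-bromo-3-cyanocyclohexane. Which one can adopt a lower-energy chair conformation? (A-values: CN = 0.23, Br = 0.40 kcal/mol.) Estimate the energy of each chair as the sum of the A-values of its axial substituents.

At 1,3 positions (parity same): cis → (e,e or a,a); trans → (a,e or e,a).
Best chair for cis: E = 0.00 kcal/mol; best chair for trans: E = 0.23 kcal/mol.
The cis isomer is lower by 0.23 kcal/mol.

cis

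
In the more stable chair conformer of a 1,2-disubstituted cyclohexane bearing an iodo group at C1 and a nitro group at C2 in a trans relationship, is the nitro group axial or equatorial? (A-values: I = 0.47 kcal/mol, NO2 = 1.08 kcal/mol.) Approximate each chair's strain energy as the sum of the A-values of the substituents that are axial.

equatorial

C1 and C2 have opposite parity, so for the trans isomer the two substituents are e,e in one chair and a,a in the other.
Chair I (iodo axial, nitro axial): E = 1.55 kcal/mol.
Chair II (iodo equatorial, nitro equatorial): E = 0.00 kcal/mol.
Chair II is the more stable (lower-energy) conformer, and in that chair the nitro group is equatorial.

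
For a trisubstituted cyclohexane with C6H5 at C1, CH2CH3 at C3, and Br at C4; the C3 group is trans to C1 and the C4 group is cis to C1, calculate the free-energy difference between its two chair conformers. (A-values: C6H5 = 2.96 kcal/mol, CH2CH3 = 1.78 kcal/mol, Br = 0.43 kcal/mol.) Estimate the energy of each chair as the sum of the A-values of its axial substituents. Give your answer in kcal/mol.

0.75 kcal/mol

Chair I (phenyl axial, ethyl equatorial, bromo equatorial): E = 2.96 kcal/mol.
Chair II (phenyl equatorial, ethyl axial, bromo axial): E = 2.21 kcal/mol.
ΔE = 2.96 − 2.21 = 0.75 kcal/mol; chair II is more stable.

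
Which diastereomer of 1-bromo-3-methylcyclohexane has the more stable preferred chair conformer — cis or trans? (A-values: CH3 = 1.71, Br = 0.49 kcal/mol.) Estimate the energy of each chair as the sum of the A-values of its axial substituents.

cis

At 1,3 positions (parity same): cis → (e,e or a,a); trans → (a,e or e,a).
Best chair for cis: E = 0.00 kcal/mol; best chair for trans: E = 0.49 kcal/mol.
The cis isomer is lower by 0.49 kcal/mol.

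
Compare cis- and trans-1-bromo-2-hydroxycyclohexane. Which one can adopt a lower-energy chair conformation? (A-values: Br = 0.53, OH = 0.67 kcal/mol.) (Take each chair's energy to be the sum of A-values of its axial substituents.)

trans

At 1,2 positions (parity opposite): cis → (a,e or e,a); trans → (e,e or a,a).
Best chair for cis: E = 0.53 kcal/mol; best chair for trans: E = 0.00 kcal/mol.
The trans isomer is lower by 0.53 kcal/mol.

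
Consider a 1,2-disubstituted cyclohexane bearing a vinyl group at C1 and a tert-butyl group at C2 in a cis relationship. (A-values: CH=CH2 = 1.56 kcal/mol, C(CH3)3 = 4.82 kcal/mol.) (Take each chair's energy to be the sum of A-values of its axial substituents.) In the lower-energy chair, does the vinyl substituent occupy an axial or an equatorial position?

C1 and C2 have opposite parity, so for the cis isomer the two substituents are one axial and one equatorial in each chair.
Chair I (vinyl axial, tert-butyl equatorial): E = 1.56 kcal/mol.
Chair II (vinyl equatorial, tert-butyl axial): E = 4.82 kcal/mol.
Chair I is the more stable (lower-energy) conformer, and in that chair the vinyl group is axial.

axial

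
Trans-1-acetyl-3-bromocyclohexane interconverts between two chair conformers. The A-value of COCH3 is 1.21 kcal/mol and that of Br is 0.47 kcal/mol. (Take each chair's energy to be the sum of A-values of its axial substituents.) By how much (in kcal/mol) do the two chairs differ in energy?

0.74 kcal/mol

C1 and C3 have the same parity, so for the trans isomer the two substituents are one axial and one equatorial in each chair.
Chair I (acetyl axial, bromo equatorial): E = 1.21 kcal/mol.
Chair II (acetyl equatorial, bromo axial): E = 0.47 kcal/mol.
ΔE = 1.21 − 0.47 = 0.74 kcal/mol; chair II is more stable.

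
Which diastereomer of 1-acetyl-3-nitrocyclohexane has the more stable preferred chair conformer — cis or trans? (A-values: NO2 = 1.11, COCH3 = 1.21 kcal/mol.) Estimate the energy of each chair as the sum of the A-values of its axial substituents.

At 1,3 positions (parity same): cis → (e,e or a,a); trans → (a,e or e,a).
Best chair for cis: E = 0.00 kcal/mol; best chair for trans: E = 1.11 kcal/mol.
The cis isomer is lower by 1.11 kcal/mol.

cis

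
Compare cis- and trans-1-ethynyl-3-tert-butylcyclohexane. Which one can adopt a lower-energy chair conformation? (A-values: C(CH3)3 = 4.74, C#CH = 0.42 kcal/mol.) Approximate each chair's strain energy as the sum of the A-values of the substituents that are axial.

At 1,3 positions (parity same): cis → (e,e or a,a); trans → (a,e or e,a).
Best chair for cis: E = 0.00 kcal/mol; best chair for trans: E = 0.42 kcal/mol.
The cis isomer is lower by 0.42 kcal/mol.

cis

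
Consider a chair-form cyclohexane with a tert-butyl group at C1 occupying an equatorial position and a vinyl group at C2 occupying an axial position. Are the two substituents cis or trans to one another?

cis

C1 and C2 have opposite parity, so their axial bonds point in opposite directions.
With opposite-parity carbons, two substituents on the same face are one axial and one equatorial; opposite faces give both axial or both equatorial.
Here the groups are equatorial/axial → same face → cis.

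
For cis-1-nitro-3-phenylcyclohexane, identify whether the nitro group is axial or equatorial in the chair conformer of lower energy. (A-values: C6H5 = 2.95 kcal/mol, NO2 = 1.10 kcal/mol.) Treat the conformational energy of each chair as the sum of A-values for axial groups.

C1 and C3 have the same parity, so for the cis isomer the two substituents are e,e in one chair and a,a in the other.
Chair I (phenyl axial, nitro axial): E = 4.05 kcal/mol.
Chair II (phenyl equatorial, nitro equatorial): E = 0.00 kcal/mol.
Chair II is the more stable (lower-energy) conformer, and in that chair the nitro group is equatorial.

equatorial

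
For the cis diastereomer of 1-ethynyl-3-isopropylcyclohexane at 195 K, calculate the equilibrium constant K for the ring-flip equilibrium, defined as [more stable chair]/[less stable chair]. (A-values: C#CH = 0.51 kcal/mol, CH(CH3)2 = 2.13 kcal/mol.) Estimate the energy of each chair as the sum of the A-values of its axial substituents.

K ≈ 910

C1 and C3 have the same parity, so for the cis isomer the two substituents are e,e in one chair and a,a in the other.
Chair I (ethynyl axial, isopropyl axial): E = 2.64 kcal/mol; chair II (ethynyl equatorial, isopropyl equatorial): E = 0.00 kcal/mol.
ΔG = 2.64 kcal/mol between the two chairs.
K = exp(ΔG/RT) with R = 1.987×10⁻³ kcal mol⁻¹ K⁻¹ and T = 195 K gives K ≈ 910.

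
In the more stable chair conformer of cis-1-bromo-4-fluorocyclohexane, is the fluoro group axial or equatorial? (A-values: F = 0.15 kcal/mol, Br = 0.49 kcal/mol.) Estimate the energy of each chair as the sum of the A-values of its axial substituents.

axial

C1 and C4 have opposite parity, so for the cis isomer the two substituents are one axial and one equatorial in each chair.
Chair I (fluoro axial, bromo equatorial): E = 0.15 kcal/mol.
Chair II (fluoro equatorial, bromo axial): E = 0.49 kcal/mol.
Chair I is the more stable (lower-energy) conformer, and in that chair the fluoro group is axial.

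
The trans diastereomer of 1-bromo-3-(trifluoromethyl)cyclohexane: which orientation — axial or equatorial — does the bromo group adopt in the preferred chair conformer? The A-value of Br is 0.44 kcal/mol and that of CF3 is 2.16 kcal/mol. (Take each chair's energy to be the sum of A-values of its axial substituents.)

C1 and C3 have the same parity, so for the trans isomer the two substituents are one axial and one equatorial in each chair.
Chair I (bromo axial, trifluoromethyl equatorial): E = 0.44 kcal/mol.
Chair II (bromo equatorial, trifluoromethyl axial): E = 2.16 kcal/mol.
Chair I is the more stable (lower-energy) conformer, and in that chair the bromo group is axial.

axial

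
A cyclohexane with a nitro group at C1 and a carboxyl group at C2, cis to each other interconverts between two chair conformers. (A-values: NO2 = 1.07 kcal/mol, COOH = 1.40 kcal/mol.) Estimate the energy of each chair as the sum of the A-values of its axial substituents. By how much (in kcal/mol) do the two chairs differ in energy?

C1 and C2 have opposite parity, so for the cis isomer the two substituents are one axial and one equatorial in each chair.
Chair I (nitro axial, carboxyl equatorial): E = 1.07 kcal/mol.
Chair II (nitro equatorial, carboxyl axial): E = 1.40 kcal/mol.
ΔE = 1.40 − 1.07 = 0.33 kcal/mol; chair I is more stable.

0.33 kcal/mol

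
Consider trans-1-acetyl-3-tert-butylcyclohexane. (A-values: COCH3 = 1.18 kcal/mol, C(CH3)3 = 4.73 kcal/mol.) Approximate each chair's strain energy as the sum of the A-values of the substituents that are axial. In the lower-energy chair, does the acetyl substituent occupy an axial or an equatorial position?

C1 and C3 have the same parity, so for the trans isomer the two substituents are one axial and one equatorial in each chair.
Chair I (acetyl axial, tert-butyl equatorial): E = 1.18 kcal/mol.
Chair II (acetyl equatorial, tert-butyl axial): E = 4.73 kcal/mol.
Chair I is the more stable (lower-energy) conformer, and in that chair the acetyl group is axial.

axial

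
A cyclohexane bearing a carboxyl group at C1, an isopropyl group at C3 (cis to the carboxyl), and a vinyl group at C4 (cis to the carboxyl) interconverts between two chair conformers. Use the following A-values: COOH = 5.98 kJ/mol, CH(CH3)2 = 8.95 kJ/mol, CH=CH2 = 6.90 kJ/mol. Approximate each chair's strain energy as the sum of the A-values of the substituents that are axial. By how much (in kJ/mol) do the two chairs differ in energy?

Chair I (carboxyl axial, isopropyl axial, vinyl equatorial): E = 14.93 kJ/mol.
Chair II (carboxyl equatorial, isopropyl equatorial, vinyl axial): E = 6.90 kJ/mol.
ΔE = 14.93 − 6.90 = 8.03 kJ/mol; chair II is more stable.

8.03 kJ/mol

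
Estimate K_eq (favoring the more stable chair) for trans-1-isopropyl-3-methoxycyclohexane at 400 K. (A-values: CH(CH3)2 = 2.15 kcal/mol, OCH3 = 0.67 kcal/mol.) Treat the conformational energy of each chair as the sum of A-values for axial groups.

C1 and C3 have the same parity, so for the trans isomer the two substituents are one axial and one equatorial in each chair.
Chair I (isopropyl axial, methoxy equatorial): E = 2.15 kcal/mol; chair II (isopropyl equatorial, methoxy axial): E = 0.67 kcal/mol.
ΔG = 1.48 kcal/mol between the two chairs.
K = exp(ΔG/RT) with R = 1.987×10⁻³ kcal mol⁻¹ K⁻¹ and T = 400 K gives K ≈ 6.44.

K ≈ 6.44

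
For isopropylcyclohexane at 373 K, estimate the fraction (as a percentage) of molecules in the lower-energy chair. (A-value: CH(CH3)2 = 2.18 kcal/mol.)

95.0%

One chair has the isopropyl group axial (E = 2.18 kcal/mol) and the other has it equatorial (E = 0).
ΔG = 2.18 kcal/mol between the two chairs.
K = exp(ΔG/RT) with R = 1.987×10⁻³ kcal mol⁻¹ K⁻¹ and T = 373 K gives K ≈ 18.9.
Fraction in the lower-energy chair = K/(K+1) = 95.0%.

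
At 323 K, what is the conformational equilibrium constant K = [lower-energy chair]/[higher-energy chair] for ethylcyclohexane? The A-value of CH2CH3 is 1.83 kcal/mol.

K ≈ 17.3

One chair has the ethyl group axial (E = 1.83 kcal/mol) and the other has it equatorial (E = 0).
ΔG = 1.83 kcal/mol between the two chairs.
K = exp(ΔG/RT) with R = 1.987×10⁻³ kcal mol⁻¹ K⁻¹ and T = 323 K gives K ≈ 17.3.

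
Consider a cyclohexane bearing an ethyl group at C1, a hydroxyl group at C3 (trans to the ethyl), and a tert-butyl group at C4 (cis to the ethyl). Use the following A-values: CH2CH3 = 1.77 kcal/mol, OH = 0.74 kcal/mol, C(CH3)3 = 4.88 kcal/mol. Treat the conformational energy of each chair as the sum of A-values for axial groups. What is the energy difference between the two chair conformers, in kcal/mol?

Chair I (ethyl axial, hydroxyl equatorial, tert-butyl equatorial): E = 1.77 kcal/mol.
Chair II (ethyl equatorial, hydroxyl axial, tert-butyl axial): E = 5.62 kcal/mol.
ΔE = 5.62 − 1.77 = 3.85 kcal/mol; chair I is more stable.

3.85 kcal/mol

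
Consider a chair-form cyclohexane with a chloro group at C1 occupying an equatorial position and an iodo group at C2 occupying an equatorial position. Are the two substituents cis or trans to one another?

C1 and C2 have opposite parity, so their axial bonds point in opposite directions.
With opposite-parity carbons, two substituents on the same face are one axial and one equatorial; opposite faces give both axial or both equatorial.
Here the groups are equatorial/equatorial → opposite face → trans.

trans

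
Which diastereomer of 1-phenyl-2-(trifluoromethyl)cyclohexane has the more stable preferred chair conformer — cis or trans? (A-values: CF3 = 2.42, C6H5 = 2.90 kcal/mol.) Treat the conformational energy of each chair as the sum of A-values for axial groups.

trans

At 1,2 positions (parity opposite): cis → (a,e or e,a); trans → (e,e or a,a).
Best chair for cis: E = 2.42 kcal/mol; best chair for trans: E = 0.00 kcal/mol.
The trans isomer is lower by 2.42 kcal/mol.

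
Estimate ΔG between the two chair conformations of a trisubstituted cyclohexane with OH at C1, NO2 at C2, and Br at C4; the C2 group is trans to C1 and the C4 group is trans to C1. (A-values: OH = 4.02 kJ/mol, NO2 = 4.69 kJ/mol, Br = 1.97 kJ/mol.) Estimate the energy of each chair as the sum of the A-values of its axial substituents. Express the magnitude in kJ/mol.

Chair I (hydroxyl axial, nitro axial, bromo axial): E = 10.68 kJ/mol.
Chair II (hydroxyl equatorial, nitro equatorial, bromo equatorial): E = 0.00 kJ/mol.
ΔE = 10.68 − 0.00 = 10.68 kJ/mol; chair II is more stable.

10.68 kJ/mol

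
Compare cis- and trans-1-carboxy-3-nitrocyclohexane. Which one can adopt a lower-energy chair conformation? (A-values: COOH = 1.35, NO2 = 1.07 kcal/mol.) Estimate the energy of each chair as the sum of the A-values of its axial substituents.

cis

At 1,3 positions (parity same): cis → (e,e or a,a); trans → (a,e or e,a).
Best chair for cis: E = 0.00 kcal/mol; best chair for trans: E = 1.07 kcal/mol.
The cis isomer is lower by 1.07 kcal/mol.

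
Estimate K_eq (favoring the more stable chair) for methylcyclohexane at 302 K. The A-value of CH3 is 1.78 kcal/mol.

One chair has the methyl group axial (E = 1.78 kcal/mol) and the other has it equatorial (E = 0).
ΔG = 1.78 kcal/mol between the two chairs.
K = exp(ΔG/RT) with R = 1.987×10⁻³ kcal mol⁻¹ K⁻¹ and T = 302 K gives K ≈ 19.4.

K ≈ 19.4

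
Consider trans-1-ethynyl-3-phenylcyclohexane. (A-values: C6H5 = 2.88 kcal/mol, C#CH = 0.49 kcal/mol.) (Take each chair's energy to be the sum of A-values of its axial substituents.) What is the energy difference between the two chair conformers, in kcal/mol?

2.39 kcal/mol

C1 and C3 have the same parity, so for the trans isomer the two substituents are one axial and one equatorial in each chair.
Chair I (phenyl axial, ethynyl equatorial): E = 2.88 kcal/mol.
Chair II (phenyl equatorial, ethynyl axial): E = 0.49 kcal/mol.
ΔE = 2.88 − 0.49 = 2.39 kcal/mol; chair II is more stable.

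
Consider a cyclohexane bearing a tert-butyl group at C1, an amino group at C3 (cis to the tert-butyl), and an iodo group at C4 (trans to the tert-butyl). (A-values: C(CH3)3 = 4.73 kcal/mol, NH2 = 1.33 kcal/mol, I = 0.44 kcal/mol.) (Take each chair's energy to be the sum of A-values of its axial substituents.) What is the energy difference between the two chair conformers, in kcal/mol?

Chair I (tert-butyl axial, amino axial, iodo axial): E = 6.50 kcal/mol.
Chair II (tert-butyl equatorial, amino equatorial, iodo equatorial): E = 0.00 kcal/mol.
ΔE = 6.50 − 0.00 = 6.50 kcal/mol; chair II is more stable.

6.50 kcal/mol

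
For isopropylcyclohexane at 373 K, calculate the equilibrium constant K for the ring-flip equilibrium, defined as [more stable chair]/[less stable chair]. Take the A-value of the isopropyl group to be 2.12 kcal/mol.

K ≈ 17.5

One chair has the isopropyl group axial (E = 2.12 kcal/mol) and the other has it equatorial (E = 0).
ΔG = 2.12 kcal/mol between the two chairs.
K = exp(ΔG/RT) with R = 1.987×10⁻³ kcal mol⁻¹ K⁻¹ and T = 373 K gives K ≈ 17.5.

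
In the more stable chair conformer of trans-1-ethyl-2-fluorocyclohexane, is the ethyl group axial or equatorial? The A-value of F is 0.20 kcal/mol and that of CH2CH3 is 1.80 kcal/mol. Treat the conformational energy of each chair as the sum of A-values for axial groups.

equatorial

C1 and C2 have opposite parity, so for the trans isomer the two substituents are e,e in one chair and a,a in the other.
Chair I (fluoro axial, ethyl axial): E = 2.00 kcal/mol.
Chair II (fluoro equatorial, ethyl equatorial): E = 0.00 kcal/mol.
Chair II is the more stable (lower-energy) conformer, and in that chair the ethyl group is equatorial.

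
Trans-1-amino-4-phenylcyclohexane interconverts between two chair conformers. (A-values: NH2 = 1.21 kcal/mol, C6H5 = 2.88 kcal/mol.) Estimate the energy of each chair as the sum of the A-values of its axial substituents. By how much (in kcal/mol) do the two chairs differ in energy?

4.09 kcal/mol

C1 and C4 have opposite parity, so for the trans isomer the two substituents are e,e in one chair and a,a in the other.
Chair I (amino axial, phenyl axial): E = 4.09 kcal/mol.
Chair II (amino equatorial, phenyl equatorial): E = 0.00 kcal/mol.
ΔE = 4.09 − 0.00 = 4.09 kcal/mol; chair II is more stable.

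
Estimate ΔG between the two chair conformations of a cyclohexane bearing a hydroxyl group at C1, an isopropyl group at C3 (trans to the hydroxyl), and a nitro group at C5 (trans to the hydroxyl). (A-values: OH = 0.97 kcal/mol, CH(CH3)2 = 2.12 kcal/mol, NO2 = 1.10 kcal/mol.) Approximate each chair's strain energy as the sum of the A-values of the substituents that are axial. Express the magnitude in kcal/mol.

2.25 kcal/mol

Chair I (hydroxyl axial, isopropyl equatorial, nitro equatorial): E = 0.97 kcal/mol.
Chair II (hydroxyl equatorial, isopropyl axial, nitro axial): E = 3.22 kcal/mol.
ΔE = 3.22 − 0.97 = 2.25 kcal/mol; chair I is more stable.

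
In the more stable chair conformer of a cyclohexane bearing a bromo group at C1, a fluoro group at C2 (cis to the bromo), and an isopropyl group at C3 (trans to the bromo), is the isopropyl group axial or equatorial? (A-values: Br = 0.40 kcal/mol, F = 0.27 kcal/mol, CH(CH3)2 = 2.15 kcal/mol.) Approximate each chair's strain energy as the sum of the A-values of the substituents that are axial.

Chair I (bromo axial, fluoro equatorial, isopropyl equatorial): E = 0.40 kcal/mol.
Chair II (bromo equatorial, fluoro axial, isopropyl axial): E = 2.42 kcal/mol.
Chair I is the more stable (lower-energy) conformer, and in that chair the isopropyl group is equatorial.

equatorial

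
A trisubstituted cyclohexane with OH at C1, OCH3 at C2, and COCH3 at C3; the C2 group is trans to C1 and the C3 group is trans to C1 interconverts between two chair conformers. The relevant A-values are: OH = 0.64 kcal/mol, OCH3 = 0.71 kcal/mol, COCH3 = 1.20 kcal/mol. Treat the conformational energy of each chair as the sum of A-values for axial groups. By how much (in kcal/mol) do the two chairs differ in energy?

0.15 kcal/mol

Chair I (hydroxyl axial, methoxy axial, acetyl equatorial): E = 1.35 kcal/mol.
Chair II (hydroxyl equatorial, methoxy equatorial, acetyl axial): E = 1.20 kcal/mol.
ΔE = 1.35 − 1.20 = 0.15 kcal/mol; chair II is more stable.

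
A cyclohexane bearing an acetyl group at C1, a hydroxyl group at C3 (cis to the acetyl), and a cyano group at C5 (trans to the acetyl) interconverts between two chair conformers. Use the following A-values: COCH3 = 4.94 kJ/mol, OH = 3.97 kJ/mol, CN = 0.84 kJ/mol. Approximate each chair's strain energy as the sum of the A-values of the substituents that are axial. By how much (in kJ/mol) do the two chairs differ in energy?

8.07 kJ/mol

Chair I (acetyl axial, hydroxyl axial, cyano equatorial): E = 8.91 kJ/mol.
Chair II (acetyl equatorial, hydroxyl equatorial, cyano axial): E = 0.84 kJ/mol.
ΔE = 8.91 − 0.84 = 8.07 kJ/mol; chair II is more stable.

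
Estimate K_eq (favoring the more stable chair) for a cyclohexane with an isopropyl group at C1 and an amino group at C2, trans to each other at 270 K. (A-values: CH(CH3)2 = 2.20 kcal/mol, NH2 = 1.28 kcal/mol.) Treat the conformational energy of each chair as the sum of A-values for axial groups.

K ≈ 656

C1 and C2 have opposite parity, so for the trans isomer the two substituents are e,e in one chair and a,a in the other.
Chair I (isopropyl axial, amino axial): E = 3.48 kcal/mol; chair II (isopropyl equatorial, amino equatorial): E = 0.00 kcal/mol.
ΔG = 3.48 kcal/mol between the two chairs.
K = exp(ΔG/RT) with R = 1.987×10⁻³ kcal mol⁻¹ K⁻¹ and T = 270 K gives K ≈ 656.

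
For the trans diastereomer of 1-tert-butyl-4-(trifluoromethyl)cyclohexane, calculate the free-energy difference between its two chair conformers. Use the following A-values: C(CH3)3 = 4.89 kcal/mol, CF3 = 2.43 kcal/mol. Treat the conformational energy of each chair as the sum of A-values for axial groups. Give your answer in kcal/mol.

C1 and C4 have opposite parity, so for the trans isomer the two substituents are e,e in one chair and a,a in the other.
Chair I (tert-butyl axial, trifluoromethyl axial): E = 7.32 kcal/mol.
Chair II (tert-butyl equatorial, trifluoromethyl equatorial): E = 0.00 kcal/mol.
ΔE = 7.32 − 0.00 = 7.32 kcal/mol; chair II is more stable.

7.32 kcal/mol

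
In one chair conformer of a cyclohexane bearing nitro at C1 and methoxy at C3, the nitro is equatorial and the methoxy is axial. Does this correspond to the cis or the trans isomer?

C1 and C3 have the same parity, so their axial bonds point in the same direction.
With same-parity carbons, two substituents on the same face are both axial or both equatorial; opposite faces give one of each.
Here the groups are equatorial/axial → opposite face → trans.

trans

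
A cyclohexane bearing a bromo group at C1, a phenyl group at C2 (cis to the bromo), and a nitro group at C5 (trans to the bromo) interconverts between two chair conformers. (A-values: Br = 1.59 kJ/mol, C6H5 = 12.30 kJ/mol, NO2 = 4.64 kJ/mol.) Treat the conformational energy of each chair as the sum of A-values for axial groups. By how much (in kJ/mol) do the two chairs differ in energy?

Chair I (bromo axial, phenyl equatorial, nitro equatorial): E = 1.59 kJ/mol.
Chair II (bromo equatorial, phenyl axial, nitro axial): E = 16.94 kJ/mol.
ΔE = 16.94 − 1.59 = 15.35 kJ/mol; chair I is more stable.

15.35 kJ/mol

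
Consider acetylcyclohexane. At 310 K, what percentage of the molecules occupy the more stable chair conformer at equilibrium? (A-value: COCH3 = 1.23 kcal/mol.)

88.0%

One chair has the acetyl group axial (E = 1.23 kcal/mol) and the other has it equatorial (E = 0).
ΔG = 1.23 kcal/mol between the two chairs.
K = exp(ΔG/RT) with R = 1.987×10⁻³ kcal mol⁻¹ K⁻¹ and T = 310 K gives K ≈ 7.37.
Fraction in the lower-energy chair = K/(K+1) = 88.0%.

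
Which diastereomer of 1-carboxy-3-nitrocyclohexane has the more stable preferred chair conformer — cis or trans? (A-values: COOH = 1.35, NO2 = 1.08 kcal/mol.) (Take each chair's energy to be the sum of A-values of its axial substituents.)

At 1,3 positions (parity same): cis → (e,e or a,a); trans → (a,e or e,a).
Best chair for cis: E = 0.00 kcal/mol; best chair for trans: E = 1.08 kcal/mol.
The cis isomer is lower by 1.08 kcal/mol.

cis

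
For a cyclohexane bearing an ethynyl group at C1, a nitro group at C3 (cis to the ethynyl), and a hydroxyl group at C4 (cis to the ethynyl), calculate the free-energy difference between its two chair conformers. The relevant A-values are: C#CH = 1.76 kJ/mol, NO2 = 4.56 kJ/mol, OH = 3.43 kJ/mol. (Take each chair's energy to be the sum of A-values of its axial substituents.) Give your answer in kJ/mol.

Chair I (ethynyl axial, nitro axial, hydroxyl equatorial): E = 6.32 kJ/mol.
Chair II (ethynyl equatorial, nitro equatorial, hydroxyl axial): E = 3.43 kJ/mol.
ΔE = 6.32 − 3.43 = 2.89 kJ/mol; chair II is more stable.

2.89 kJ/mol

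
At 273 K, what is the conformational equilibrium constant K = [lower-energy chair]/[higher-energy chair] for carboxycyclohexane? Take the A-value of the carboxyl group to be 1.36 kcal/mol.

K ≈ 12.3

One chair has the carboxyl group axial (E = 1.36 kcal/mol) and the other has it equatorial (E = 0).
ΔG = 1.36 kcal/mol between the two chairs.
K = exp(ΔG/RT) with R = 1.987×10⁻³ kcal mol⁻¹ K⁻¹ and T = 273 K gives K ≈ 12.3.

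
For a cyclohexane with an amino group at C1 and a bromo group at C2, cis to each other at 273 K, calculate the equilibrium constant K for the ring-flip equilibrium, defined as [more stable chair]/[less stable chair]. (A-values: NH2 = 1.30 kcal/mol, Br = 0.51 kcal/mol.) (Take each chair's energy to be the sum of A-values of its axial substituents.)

K ≈ 4.29

C1 and C2 have opposite parity, so for the cis isomer the two substituents are one axial and one equatorial in each chair.
Chair I (amino axial, bromo equatorial): E = 1.30 kcal/mol; chair II (amino equatorial, bromo axial): E = 0.51 kcal/mol.
ΔG = 0.79 kcal/mol between the two chairs.
K = exp(ΔG/RT) with R = 1.987×10⁻³ kcal mol⁻¹ K⁻¹ and T = 273 K gives K ≈ 4.29.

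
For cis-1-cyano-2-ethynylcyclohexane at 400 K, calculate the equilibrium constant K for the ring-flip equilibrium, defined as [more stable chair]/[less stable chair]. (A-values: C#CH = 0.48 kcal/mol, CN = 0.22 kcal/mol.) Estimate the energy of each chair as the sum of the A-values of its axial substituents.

C1 and C2 have opposite parity, so for the cis isomer the two substituents are one axial and one equatorial in each chair.
Chair I (ethynyl axial, cyano equatorial): E = 0.48 kcal/mol; chair II (ethynyl equatorial, cyano axial): E = 0.22 kcal/mol.
ΔG = 0.26 kcal/mol between the two chairs.
K = exp(ΔG/RT) with R = 1.987×10⁻³ kcal mol⁻¹ K⁻¹ and T = 400 K gives K ≈ 1.39.

K ≈ 1.39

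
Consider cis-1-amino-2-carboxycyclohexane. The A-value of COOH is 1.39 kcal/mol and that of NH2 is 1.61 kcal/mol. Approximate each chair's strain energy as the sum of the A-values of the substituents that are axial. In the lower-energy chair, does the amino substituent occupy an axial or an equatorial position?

equatorial

C1 and C2 have opposite parity, so for the cis isomer the two substituents are one axial and one equatorial in each chair.
Chair I (carboxyl axial, amino equatorial): E = 1.39 kcal/mol.
Chair II (carboxyl equatorial, amino axial): E = 1.61 kcal/mol.
Chair I is the more stable (lower-energy) conformer, and in that chair the amino group is equatorial.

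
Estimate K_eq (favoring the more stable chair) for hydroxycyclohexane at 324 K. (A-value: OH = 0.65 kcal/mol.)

K ≈ 2.74

One chair has the hydroxyl group axial (E = 0.65 kcal/mol) and the other has it equatorial (E = 0).
ΔG = 0.65 kcal/mol between the two chairs.
K = exp(ΔG/RT) with R = 1.987×10⁻³ kcal mol⁻¹ K⁻¹ and T = 324 K gives K ≈ 2.74.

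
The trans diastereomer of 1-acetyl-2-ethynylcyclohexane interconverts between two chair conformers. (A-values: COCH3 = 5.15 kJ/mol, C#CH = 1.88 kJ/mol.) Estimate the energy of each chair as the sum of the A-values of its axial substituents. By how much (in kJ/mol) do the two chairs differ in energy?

7.03 kJ/mol

C1 and C2 have opposite parity, so for the trans isomer the two substituents are e,e in one chair and a,a in the other.
Chair I (acetyl axial, ethynyl axial): E = 7.03 kJ/mol.
Chair II (acetyl equatorial, ethynyl equatorial): E = 0.00 kJ/mol.
ΔE = 7.03 − 0.00 = 7.03 kJ/mol; chair II is more stable.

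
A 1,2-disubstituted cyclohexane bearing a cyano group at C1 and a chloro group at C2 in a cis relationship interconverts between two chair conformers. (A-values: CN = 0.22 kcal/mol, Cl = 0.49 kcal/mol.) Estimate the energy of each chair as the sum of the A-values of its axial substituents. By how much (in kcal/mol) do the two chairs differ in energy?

C1 and C2 have opposite parity, so for the cis isomer the two substituents are one axial and one equatorial in each chair.
Chair I (cyano axial, chloro equatorial): E = 0.22 kcal/mol.
Chair II (cyano equatorial, chloro axial): E = 0.49 kcal/mol.
ΔE = 0.49 − 0.22 = 0.27 kcal/mol; chair I is more stable.

0.27 kcal/mol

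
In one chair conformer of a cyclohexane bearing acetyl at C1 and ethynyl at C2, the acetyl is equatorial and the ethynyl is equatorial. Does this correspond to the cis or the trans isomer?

trans

C1 and C2 have opposite parity, so their axial bonds point in opposite directions.
With opposite-parity carbons, two substituents on the same face are one axial and one equatorial; opposite faces give both axial or both equatorial.
Here the groups are equatorial/equatorial → opposite face → trans.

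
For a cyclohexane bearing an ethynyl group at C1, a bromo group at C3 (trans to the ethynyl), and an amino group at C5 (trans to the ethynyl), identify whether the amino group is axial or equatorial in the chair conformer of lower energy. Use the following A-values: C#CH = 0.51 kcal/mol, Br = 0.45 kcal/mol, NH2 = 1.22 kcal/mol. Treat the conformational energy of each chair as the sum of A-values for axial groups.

Chair I (ethynyl axial, bromo equatorial, amino equatorial): E = 0.51 kcal/mol.
Chair II (ethynyl equatorial, bromo axial, amino axial): E = 1.67 kcal/mol.
Chair I is the more stable (lower-energy) conformer, and in that chair the amino group is equatorial.

equatorial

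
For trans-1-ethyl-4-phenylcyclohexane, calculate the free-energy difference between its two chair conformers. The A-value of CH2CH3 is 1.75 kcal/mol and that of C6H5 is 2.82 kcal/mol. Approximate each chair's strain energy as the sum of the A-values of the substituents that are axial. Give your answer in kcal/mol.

4.57 kcal/mol

C1 and C4 have opposite parity, so for the trans isomer the two substituents are e,e in one chair and a,a in the other.
Chair I (ethyl axial, phenyl axial): E = 4.57 kcal/mol.
Chair II (ethyl equatorial, phenyl equatorial): E = 0.00 kcal/mol.
ΔE = 4.57 − 0.00 = 4.57 kcal/mol; chair II is more stable.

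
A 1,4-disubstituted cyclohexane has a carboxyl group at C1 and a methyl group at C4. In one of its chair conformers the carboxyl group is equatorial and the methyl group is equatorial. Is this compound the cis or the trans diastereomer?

trans

C1 and C4 have opposite parity, so their axial bonds point in opposite directions.
With opposite-parity carbons, two substituents on the same face are one axial and one equatorial; opposite faces give both axial or both equatorial.
Here the groups are equatorial/equatorial → opposite face → trans.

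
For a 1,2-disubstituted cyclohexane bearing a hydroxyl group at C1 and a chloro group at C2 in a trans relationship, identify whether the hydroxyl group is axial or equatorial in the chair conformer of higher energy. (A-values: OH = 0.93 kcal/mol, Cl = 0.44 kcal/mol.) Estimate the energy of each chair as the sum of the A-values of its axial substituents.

C1 and C2 have opposite parity, so for the trans isomer the two substituents are e,e in one chair and a,a in the other.
Chair I (hydroxyl axial, chloro axial): E = 1.37 kcal/mol.
Chair II (hydroxyl equatorial, chloro equatorial): E = 0.00 kcal/mol.
Chair I is the less stable (higher-energy) conformer, and in that chair the hydroxyl group is axial.

axial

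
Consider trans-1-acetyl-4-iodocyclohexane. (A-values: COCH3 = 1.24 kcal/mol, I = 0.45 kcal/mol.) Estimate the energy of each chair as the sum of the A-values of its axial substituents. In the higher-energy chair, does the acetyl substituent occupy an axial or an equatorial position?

C1 and C4 have opposite parity, so for the trans isomer the two substituents are e,e in one chair and a,a in the other.
Chair I (acetyl axial, iodo axial): E = 1.69 kcal/mol.
Chair II (acetyl equatorial, iodo equatorial): E = 0.00 kcal/mol.
Chair I is the less stable (higher-energy) conformer, and in that chair the acetyl group is axial.

axial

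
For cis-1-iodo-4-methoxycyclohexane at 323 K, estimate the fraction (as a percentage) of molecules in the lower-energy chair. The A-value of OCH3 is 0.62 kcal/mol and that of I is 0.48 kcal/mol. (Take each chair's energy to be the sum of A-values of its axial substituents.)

55.4%

C1 and C4 have opposite parity, so for the cis isomer the two substituents are one axial and one equatorial in each chair.
Chair I (methoxy axial, iodo equatorial): E = 0.62 kcal/mol; chair II (methoxy equatorial, iodo axial): E = 0.48 kcal/mol.
ΔG = 0.14 kcal/mol between the two chairs.
K = exp(ΔG/RT) with R = 1.987×10⁻³ kcal mol⁻¹ K⁻¹ and T = 323 K gives K ≈ 1.24.
Fraction in the lower-energy chair = K/(K+1) = 55.4%.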